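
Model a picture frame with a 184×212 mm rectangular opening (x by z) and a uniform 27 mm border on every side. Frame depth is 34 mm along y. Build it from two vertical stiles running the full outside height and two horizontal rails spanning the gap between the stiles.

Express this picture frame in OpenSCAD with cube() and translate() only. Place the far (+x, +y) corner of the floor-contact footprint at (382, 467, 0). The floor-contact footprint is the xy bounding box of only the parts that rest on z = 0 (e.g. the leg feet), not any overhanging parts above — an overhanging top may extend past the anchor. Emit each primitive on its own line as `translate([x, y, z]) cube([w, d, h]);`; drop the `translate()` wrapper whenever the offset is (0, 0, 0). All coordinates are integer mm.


translate([144, 433, 0]) cube([27, 34, 266]);
translate([355, 433, 0]) cube([27, 34, 266]);
translate([171, 433, 0]) cube([184, 34, 27]);
translate([171, 433, 239]) cube([184, 34, 27]);


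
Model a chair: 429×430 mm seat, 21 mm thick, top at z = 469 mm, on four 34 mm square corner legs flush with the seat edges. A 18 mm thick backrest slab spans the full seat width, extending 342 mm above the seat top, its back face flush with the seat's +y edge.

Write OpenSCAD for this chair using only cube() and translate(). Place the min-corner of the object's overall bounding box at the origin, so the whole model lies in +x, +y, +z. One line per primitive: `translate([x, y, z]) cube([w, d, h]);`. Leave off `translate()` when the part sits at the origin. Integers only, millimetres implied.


// leg_h = 469 - 21 = 448
translate([0, 0, 448]) cube([429, 430, 21]);
cube([34, 34, 448]);
translate([395, 0, 0]) cube([34, 34, 448]);
translate([0, 396, 0]) cube([34, 34, 448]);
translate([395, 396, 0]) cube([34, 34, 448]);
translate([0, 412, 469]) cube([429, 18, 342]);


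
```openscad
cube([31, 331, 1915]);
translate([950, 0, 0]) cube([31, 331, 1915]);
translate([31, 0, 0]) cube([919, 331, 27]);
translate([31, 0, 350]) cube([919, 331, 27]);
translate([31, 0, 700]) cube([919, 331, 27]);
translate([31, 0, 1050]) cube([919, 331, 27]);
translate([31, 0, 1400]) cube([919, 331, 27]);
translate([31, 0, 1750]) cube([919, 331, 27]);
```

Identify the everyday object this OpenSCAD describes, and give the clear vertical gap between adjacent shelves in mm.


A bookshelf. The clear shelf gap is 323 mm.

Two tall side panels with 6 horizontal boards between them — a bookshelf. The first two shelf undersides are at z = 0 and z = 350; with shelf thickness 27, the clear gap is 350 − 0 − 27 = 323 mm.


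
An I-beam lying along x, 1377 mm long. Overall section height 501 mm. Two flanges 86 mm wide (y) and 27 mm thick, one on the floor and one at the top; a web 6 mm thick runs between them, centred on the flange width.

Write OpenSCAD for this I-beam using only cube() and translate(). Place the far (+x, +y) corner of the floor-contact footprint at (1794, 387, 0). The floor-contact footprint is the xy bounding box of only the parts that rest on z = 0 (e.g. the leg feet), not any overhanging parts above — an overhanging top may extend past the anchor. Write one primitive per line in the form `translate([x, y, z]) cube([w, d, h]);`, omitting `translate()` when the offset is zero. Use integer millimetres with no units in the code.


translate([417, 301, 0]) cube([1377, 86, 27]);
translate([417, 341, 27]) cube([1377, 6, 447]);
translate([417, 301, 474]) cube([1377, 86, 27]);


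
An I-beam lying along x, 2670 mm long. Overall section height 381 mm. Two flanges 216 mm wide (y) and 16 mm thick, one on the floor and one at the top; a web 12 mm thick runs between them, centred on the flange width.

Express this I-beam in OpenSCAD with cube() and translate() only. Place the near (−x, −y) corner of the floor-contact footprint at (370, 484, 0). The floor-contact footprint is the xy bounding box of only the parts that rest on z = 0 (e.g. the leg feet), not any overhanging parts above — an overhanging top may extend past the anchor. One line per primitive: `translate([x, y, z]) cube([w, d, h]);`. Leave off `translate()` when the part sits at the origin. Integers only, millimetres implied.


translate([370, 484, 0]) cube([2670, 216, 16]);
translate([370, 586, 16]) cube([2670, 12, 349]);
translate([370, 484, 365]) cube([2670, 216, 16]);


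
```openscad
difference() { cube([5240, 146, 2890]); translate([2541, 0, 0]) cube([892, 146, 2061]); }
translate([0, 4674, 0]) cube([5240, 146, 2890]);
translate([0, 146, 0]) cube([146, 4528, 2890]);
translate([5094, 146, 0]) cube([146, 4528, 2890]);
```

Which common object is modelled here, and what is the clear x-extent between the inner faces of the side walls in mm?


A single room. The interior width is 4948 mm.

Four walls enclosing a rectangle with a door in the front wall — a room. Outside width 5240 minus two 146 mm walls gives 4948 mm.


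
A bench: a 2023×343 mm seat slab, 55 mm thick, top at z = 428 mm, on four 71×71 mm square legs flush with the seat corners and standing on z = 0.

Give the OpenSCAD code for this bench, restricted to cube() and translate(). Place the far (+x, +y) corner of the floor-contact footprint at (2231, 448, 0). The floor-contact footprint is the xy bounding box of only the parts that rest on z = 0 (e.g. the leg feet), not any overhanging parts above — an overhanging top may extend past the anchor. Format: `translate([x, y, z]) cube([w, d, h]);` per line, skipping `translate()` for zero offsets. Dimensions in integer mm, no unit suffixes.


// leg_h = 428 − 55 = 373
translate([208, 105, 373]) cube([2023, 343, 55]);
translate([208, 105, 0]) cube([71, 71, 373]);
translate([208, 377, 0]) cube([71, 71, 373]);
translate([2160, 105, 0]) cube([71, 71, 373]);
translate([2160, 377, 0]) cube([71, 71, 373]);


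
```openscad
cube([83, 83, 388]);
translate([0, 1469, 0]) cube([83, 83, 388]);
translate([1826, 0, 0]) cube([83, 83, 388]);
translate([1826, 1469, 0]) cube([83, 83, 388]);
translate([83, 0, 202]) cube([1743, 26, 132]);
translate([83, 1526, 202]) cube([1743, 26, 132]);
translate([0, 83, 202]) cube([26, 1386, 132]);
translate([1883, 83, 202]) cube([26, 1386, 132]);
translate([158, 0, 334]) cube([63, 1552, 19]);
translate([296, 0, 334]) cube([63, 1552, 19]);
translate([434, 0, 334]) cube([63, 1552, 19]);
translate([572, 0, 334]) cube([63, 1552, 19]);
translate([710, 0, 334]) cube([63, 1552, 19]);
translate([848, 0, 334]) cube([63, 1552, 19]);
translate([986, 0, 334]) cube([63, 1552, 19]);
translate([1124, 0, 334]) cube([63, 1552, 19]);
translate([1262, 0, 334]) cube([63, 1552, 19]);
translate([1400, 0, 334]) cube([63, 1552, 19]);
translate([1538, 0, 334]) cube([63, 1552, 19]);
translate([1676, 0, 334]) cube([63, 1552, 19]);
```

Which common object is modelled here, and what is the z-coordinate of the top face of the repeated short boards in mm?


A bed frame. The slat-top height is 353 mm.

Four posts, four rails, and a row of slats — a bed frame. Slats sit on the rails at z = 202 + 132 = 334; with slat thickness 19, the top is 353 mm.


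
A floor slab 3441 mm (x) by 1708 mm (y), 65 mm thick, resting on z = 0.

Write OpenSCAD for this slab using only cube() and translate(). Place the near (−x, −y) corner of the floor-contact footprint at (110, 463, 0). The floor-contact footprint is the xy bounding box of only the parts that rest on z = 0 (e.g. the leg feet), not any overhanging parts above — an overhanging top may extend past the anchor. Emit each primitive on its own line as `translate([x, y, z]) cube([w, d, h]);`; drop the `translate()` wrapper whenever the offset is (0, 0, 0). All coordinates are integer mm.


translate([110, 463, 0]) cube([3441, 1708, 65]);


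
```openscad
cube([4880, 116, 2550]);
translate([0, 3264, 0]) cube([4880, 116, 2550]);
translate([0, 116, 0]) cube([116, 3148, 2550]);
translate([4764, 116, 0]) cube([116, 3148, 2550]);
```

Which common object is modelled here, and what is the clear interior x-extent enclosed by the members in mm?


A house (or room) frame. The interior width is 4648 mm.

Four 2550 mm walls enclosing a rectangle with no floor or roof — a room or house frame. Outside width is 4880 mm and wall thickness is 116 mm, so the interior width is 4880 − 2 × 116 = 4648 mm.


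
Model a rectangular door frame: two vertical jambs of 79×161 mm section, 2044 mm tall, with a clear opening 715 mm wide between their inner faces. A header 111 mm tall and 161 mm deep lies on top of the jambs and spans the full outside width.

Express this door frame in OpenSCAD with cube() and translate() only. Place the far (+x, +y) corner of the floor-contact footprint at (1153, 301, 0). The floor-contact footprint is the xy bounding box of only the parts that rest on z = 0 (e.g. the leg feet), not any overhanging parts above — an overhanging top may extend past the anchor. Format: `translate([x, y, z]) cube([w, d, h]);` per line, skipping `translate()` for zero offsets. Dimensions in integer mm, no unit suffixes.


translate([280, 140, 0]) cube([79, 161, 2044]);
translate([1074, 140, 0]) cube([79, 161, 2044]);
translate([280, 140, 2044]) cube([873, 161, 111]);


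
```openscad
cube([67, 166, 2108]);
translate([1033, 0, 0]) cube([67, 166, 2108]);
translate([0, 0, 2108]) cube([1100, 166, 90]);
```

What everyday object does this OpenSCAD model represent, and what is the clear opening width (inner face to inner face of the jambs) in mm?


A door frame. The clear opening width is 966 mm.

Two 2108 mm tall posts with a header on top — a door frame. The left jamb is 67 mm wide at x = 0; the right jamb starts at x = 1033. The clear opening is 1033 − 67 = 966 mm.


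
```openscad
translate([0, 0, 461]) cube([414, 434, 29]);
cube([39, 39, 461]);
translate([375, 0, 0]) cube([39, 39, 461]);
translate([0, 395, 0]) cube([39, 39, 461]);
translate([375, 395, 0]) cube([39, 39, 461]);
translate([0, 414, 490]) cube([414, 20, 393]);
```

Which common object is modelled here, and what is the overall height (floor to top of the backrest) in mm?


A chair. The overall height is 883 mm.

A slab on four corner posts with a tall panel at the back — a chair. The seat slab sits at z = 461 with thickness 29, and the 393 mm backrest starts at the seat top, so the overall height is 461 + 29 + 393 = 883 mm.


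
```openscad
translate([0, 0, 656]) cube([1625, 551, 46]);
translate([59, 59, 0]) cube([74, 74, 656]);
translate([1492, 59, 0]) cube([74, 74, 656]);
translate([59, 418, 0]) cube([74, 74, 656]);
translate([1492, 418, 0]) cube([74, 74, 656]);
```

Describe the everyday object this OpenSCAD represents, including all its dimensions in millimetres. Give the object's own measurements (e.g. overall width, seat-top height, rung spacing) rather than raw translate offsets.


A table: top 1625 mm (x) × 551 mm (y), 46 mm thick, upper face at z = 702 mm, on four 74×74 mm square legs, each inset 59 mm from the nearest pair of top edges from z = 0 to the bottom of the top.


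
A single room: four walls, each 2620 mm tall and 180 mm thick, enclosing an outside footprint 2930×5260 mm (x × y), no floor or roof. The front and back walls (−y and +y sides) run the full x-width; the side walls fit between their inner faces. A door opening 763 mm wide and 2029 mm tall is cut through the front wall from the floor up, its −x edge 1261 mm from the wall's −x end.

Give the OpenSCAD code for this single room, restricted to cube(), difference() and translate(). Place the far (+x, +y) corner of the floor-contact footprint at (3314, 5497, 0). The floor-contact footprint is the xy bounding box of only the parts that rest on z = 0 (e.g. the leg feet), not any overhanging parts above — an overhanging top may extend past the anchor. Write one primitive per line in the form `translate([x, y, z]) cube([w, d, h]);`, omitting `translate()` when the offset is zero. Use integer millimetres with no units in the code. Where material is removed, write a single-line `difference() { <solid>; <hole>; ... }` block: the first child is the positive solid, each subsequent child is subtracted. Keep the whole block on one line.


difference() { translate([384, 237, 0]) cube([2930, 180, 2620]); translate([1645, 237, 0]) cube([763, 180, 2029]); }
translate([384, 5317, 0]) cube([2930, 180, 2620]);
translate([384, 417, 0]) cube([180, 4900, 2620]);
translate([3134, 417, 0]) cube([180, 4900, 2620]);


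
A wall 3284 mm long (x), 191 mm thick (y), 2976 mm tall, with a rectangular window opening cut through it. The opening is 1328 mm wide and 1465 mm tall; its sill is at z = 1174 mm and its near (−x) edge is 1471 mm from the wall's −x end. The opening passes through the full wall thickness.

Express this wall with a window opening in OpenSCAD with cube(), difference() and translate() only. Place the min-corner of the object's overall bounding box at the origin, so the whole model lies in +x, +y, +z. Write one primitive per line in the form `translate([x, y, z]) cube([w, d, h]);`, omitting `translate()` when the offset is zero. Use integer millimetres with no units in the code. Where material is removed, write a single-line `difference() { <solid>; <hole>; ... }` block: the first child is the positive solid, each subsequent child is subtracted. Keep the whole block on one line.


difference() { cube([3284, 191, 2976]); translate([1471, 0, 1174]) cube([1328, 191, 1465]); }


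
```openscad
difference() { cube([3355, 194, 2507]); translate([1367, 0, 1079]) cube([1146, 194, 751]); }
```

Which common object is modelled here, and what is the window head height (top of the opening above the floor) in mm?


A wall with a window opening. The window head height is 1830 mm.

A wall with a rectangular opening subtracted — a window. Sill at z = 1079, opening 751 mm tall, so the head is at 1079 + 751 = 1830 mm.


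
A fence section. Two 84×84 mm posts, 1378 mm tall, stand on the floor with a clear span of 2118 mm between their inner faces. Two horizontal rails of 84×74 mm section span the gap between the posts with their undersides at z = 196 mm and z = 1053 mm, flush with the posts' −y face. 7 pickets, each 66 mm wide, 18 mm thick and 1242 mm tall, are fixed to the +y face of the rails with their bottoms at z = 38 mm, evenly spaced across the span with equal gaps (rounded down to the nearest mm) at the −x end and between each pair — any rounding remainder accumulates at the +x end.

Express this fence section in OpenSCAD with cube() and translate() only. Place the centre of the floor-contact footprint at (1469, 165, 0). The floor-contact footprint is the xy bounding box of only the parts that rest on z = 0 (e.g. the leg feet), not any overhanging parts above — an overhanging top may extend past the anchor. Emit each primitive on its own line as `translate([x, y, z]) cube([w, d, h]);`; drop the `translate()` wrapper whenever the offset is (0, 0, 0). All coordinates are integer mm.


translate([326, 123, 0]) cube([84, 84, 1378]);
translate([2528, 123, 0]) cube([84, 84, 1378]);
translate([410, 123, 196]) cube([2118, 84, 74]);
translate([410, 123, 1053]) cube([2118, 84, 74]);
translate([617, 207, 38]) cube([66, 18, 1242]);
translate([890, 207, 38]) cube([66, 18, 1242]);
translate([1163, 207, 38]) cube([66, 18, 1242]);
translate([1436, 207, 38]) cube([66, 18, 1242]);
translate([1709, 207, 38]) cube([66, 18, 1242]);
translate([1982, 207, 38]) cube([66, 18, 1242]);
translate([2255, 207, 38]) cube([66, 18, 1242]);


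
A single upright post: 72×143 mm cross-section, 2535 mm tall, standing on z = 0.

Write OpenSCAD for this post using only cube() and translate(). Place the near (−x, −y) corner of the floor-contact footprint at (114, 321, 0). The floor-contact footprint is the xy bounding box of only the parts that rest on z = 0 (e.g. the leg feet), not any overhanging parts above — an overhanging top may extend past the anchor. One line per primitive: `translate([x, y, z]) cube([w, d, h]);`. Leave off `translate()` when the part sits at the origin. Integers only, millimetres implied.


translate([114, 321, 0]) cube([72, 143, 2535]);


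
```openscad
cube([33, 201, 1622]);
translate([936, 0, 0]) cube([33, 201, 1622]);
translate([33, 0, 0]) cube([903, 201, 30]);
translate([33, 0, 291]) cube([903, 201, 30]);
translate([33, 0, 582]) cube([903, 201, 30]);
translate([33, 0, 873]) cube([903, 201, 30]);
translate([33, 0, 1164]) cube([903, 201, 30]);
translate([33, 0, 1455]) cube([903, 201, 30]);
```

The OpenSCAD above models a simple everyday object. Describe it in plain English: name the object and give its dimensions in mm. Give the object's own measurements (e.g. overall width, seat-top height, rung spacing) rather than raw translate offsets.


An open bookshelf. Two side panels, each 33 mm thick, 201 mm deep and 1622 mm tall, stand 969 mm apart (outside-to-outside). Between them sit 6 shelves, each 30 mm thick and 201 mm deep, spanning the full gap between the sides. The bottom shelf rests on the floor (its underside at z = 0) and the clear gap between one shelf's top and the next shelf's underside is 261 mm.


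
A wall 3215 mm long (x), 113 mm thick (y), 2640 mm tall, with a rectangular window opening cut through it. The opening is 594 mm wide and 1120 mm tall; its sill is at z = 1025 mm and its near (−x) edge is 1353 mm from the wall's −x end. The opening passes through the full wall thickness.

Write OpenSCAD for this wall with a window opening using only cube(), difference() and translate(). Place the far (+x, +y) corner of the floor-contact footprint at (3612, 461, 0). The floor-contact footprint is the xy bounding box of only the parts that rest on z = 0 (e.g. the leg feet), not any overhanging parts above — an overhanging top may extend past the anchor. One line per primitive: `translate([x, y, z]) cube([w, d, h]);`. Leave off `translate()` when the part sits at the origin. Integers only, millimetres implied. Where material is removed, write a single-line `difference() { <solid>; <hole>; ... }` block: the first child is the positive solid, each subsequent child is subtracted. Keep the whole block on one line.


difference() { translate([397, 348, 0]) cube([3215, 113, 2640]); translate([1750, 348, 1025]) cube([594, 113, 1120]); }


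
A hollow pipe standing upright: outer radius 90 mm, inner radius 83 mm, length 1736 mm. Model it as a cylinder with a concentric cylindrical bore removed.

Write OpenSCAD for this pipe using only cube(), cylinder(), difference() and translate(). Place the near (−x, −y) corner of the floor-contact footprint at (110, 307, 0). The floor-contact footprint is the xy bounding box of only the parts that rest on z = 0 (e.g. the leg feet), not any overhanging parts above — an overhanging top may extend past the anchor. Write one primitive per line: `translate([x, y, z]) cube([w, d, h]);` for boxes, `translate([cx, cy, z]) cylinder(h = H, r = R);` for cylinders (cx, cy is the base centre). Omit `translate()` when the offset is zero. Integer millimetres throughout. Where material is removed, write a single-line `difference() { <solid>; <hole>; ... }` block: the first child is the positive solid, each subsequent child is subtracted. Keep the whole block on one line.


difference() { translate([200, 397, 0]) cylinder(h = 1736, r = 90); translate([200, 397, 0]) cylinder(h = 1736, r = 83); }


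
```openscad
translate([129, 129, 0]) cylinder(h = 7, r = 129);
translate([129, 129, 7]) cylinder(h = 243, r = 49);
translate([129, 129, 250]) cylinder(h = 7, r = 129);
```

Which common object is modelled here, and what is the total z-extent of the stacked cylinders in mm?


A spool. The overall height is 257 mm.

Three coaxial cylinders, large–small–large — a spool. Two 7 mm flanges and a 243 mm core give 7 + 243 + 7 = 257 mm.


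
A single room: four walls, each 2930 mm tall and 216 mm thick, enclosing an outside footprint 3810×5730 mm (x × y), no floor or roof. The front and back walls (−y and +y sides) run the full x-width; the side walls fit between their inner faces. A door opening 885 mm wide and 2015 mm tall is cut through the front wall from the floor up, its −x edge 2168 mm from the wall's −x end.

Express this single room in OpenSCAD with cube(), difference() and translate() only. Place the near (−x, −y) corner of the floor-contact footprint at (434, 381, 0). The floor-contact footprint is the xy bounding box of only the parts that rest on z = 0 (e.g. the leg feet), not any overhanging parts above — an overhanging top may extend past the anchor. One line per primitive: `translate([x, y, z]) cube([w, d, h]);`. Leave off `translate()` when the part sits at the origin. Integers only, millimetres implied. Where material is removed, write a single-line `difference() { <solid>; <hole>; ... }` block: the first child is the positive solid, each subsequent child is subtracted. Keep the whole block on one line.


difference() { translate([434, 381, 0]) cube([3810, 216, 2930]); translate([2602, 381, 0]) cube([885, 216, 2015]); }
translate([434, 5895, 0]) cube([3810, 216, 2930]);
translate([434, 597, 0]) cube([216, 5298, 2930]);
translate([4028, 597, 0]) cube([216, 5298, 2930]);


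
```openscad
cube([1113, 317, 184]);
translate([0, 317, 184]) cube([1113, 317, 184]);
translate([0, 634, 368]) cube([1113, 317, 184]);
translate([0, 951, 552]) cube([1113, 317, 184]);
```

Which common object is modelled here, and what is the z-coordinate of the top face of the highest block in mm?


A staircase. The total rise is 736 mm.

4 identical blocks, each offset up and back from the previous — a staircase. Each step is 184 mm tall and there are 4 of them, so the total rise is 4 × 184 = 736 mm.


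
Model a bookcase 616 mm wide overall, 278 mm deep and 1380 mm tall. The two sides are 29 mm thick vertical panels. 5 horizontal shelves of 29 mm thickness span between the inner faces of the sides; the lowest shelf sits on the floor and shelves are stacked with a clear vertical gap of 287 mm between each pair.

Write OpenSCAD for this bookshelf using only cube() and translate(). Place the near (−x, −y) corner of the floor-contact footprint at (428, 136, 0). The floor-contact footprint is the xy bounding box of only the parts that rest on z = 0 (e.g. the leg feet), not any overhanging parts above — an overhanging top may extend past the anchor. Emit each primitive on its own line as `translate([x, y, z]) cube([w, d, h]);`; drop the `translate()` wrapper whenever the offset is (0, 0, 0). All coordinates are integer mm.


translate([428, 136, 0]) cube([29, 278, 1380]);
translate([1015, 136, 0]) cube([29, 278, 1380]);
translate([457, 136, 0]) cube([558, 278, 29]);
translate([457, 136, 316]) cube([558, 278, 29]);
translate([457, 136, 632]) cube([558, 278, 29]);
translate([457, 136, 948]) cube([558, 278, 29]);
translate([457, 136, 1264]) cube([558, 278, 29]);


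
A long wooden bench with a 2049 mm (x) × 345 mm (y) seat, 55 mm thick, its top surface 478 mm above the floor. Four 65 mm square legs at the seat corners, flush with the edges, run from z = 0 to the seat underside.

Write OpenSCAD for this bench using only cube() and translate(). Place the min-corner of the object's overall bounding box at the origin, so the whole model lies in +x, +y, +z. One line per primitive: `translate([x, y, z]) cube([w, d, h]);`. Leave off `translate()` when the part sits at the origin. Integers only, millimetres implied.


// leg_h = 478 − 55 = 423
translate([0, 0, 423]) cube([2049, 345, 55]);
cube([65, 65, 423]);
translate([0, 280, 0]) cube([65, 65, 423]);
translate([1984, 0, 0]) cube([65, 65, 423]);
translate([1984, 280, 0]) cube([65, 65, 423]);


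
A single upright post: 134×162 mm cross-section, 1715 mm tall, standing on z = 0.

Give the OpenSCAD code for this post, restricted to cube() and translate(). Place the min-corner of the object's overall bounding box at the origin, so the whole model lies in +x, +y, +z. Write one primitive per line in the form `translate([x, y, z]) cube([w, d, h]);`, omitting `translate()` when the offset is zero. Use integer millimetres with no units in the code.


cube([134, 162, 1715]);


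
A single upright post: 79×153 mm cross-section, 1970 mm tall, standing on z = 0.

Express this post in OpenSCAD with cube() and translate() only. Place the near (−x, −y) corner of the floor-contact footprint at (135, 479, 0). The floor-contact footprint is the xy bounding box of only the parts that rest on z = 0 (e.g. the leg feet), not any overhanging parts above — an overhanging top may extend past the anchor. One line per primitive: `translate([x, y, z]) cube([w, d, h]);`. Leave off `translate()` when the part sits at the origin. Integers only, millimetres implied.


translate([135, 479, 0]) cube([79, 153, 1970]);


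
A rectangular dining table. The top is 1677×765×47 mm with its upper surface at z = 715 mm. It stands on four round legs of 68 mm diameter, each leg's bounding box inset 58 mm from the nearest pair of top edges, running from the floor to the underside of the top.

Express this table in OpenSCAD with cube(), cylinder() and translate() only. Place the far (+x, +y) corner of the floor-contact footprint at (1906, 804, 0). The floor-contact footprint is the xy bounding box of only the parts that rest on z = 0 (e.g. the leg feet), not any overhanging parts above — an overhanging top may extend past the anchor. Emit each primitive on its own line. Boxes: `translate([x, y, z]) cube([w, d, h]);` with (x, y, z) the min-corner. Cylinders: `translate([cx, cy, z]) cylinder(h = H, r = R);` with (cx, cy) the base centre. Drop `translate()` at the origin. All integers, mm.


translate([287, 97, 668]) cube([1677, 765, 47]);
translate([379, 189, 0]) cylinder(h = 668, r = 34);
translate([1872, 189, 0]) cylinder(h = 668, r = 34);
translate([379, 770, 0]) cylinder(h = 668, r = 34);
translate([1872, 770, 0]) cylinder(h = 668, r = 34);


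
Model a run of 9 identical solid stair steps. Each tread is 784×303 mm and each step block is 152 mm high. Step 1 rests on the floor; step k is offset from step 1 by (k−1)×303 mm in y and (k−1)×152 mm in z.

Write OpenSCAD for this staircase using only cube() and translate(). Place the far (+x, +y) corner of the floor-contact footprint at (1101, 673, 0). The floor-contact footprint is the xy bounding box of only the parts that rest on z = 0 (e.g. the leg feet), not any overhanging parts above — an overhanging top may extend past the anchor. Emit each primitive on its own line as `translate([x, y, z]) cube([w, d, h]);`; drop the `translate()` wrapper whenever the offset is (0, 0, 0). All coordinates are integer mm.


translate([317, 370, 0]) cube([784, 303, 152]);
translate([317, 673, 152]) cube([784, 303, 152]);
translate([317, 976, 304]) cube([784, 303, 152]);
translate([317, 1279, 456]) cube([784, 303, 152]);
translate([317, 1582, 608]) cube([784, 303, 152]);
translate([317, 1885, 760]) cube([784, 303, 152]);
translate([317, 2188, 912]) cube([784, 303, 152]);
translate([317, 2491, 1064]) cube([784, 303, 152]);
translate([317, 2794, 1216]) cube([784, 303, 152]);


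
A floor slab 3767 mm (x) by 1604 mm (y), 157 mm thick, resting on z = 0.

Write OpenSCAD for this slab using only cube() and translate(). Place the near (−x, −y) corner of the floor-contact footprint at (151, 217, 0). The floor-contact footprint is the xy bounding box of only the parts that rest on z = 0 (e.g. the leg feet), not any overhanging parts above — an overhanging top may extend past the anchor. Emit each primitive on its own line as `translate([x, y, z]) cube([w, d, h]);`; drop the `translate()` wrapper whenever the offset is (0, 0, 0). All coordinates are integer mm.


translate([151, 217, 0]) cube([3767, 1604, 157]);


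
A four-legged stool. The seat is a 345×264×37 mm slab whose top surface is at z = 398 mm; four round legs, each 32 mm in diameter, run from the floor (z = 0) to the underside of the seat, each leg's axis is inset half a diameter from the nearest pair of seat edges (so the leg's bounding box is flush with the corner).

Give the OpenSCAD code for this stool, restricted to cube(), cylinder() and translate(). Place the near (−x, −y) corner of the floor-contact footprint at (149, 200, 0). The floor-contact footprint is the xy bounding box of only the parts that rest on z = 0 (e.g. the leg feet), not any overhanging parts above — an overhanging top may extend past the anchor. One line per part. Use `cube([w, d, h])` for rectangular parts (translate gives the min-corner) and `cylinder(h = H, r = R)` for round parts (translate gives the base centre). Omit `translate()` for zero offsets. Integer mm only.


translate([149, 200, 361]) cube([345, 264, 37]);
translate([165, 216, 0]) cylinder(h = 361, r = 16);
translate([478, 216, 0]) cylinder(h = 361, r = 16);
translate([165, 448, 0]) cylinder(h = 361, r = 16);
translate([478, 448, 0]) cylinder(h = 361, r = 16);


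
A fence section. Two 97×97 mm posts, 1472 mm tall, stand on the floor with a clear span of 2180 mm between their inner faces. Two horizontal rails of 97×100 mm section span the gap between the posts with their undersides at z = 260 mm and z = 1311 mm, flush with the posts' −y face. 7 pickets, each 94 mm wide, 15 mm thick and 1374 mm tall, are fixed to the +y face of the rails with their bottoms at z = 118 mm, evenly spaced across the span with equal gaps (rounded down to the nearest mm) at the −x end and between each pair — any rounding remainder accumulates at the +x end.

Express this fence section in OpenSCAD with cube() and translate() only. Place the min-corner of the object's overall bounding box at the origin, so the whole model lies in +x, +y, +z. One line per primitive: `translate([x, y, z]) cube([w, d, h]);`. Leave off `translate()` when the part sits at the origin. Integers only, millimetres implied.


cube([97, 97, 1472]);
translate([2277, 0, 0]) cube([97, 97, 1472]);
translate([97, 0, 260]) cube([2180, 97, 100]);
translate([97, 0, 1311]) cube([2180, 97, 100]);
translate([287, 97, 118]) cube([94, 15, 1374]);
translate([571, 97, 118]) cube([94, 15, 1374]);
translate([855, 97, 118]) cube([94, 15, 1374]);
translate([1139, 97, 118]) cube([94, 15, 1374]);
translate([1423, 97, 118]) cube([94, 15, 1374]);
translate([1707, 97, 118]) cube([94, 15, 1374]);
translate([1991, 97, 118]) cube([94, 15, 1374]);


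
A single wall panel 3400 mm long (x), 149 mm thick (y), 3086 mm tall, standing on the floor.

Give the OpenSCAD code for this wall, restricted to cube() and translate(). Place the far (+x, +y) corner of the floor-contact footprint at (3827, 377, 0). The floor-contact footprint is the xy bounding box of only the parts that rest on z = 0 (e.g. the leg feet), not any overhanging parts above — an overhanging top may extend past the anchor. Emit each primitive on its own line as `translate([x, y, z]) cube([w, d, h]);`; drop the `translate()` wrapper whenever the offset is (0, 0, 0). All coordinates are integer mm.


translate([427, 228, 0]) cube([3400, 149, 3086]);


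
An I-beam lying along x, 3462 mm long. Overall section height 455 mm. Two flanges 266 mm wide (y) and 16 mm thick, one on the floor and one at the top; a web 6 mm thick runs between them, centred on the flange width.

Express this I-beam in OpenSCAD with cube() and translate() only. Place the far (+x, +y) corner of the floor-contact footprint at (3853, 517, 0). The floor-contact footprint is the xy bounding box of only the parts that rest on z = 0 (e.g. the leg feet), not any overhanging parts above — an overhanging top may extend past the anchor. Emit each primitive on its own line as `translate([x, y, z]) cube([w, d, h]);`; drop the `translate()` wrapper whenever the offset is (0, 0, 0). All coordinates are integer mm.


translate([391, 251, 0]) cube([3462, 266, 16]);
translate([391, 381, 16]) cube([3462, 6, 423]);
translate([391, 251, 439]) cube([3462, 266, 16]);


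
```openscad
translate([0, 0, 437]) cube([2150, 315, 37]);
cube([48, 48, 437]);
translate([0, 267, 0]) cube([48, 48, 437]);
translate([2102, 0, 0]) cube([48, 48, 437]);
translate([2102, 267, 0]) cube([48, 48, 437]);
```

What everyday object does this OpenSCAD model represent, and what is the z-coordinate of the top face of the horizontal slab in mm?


A bench. The seat-top height is 474 mm.

A long slab on four corner posts — a bench. The slab sits at z = 437 with thickness 37, so the top is 437 + 37 = 474 mm.


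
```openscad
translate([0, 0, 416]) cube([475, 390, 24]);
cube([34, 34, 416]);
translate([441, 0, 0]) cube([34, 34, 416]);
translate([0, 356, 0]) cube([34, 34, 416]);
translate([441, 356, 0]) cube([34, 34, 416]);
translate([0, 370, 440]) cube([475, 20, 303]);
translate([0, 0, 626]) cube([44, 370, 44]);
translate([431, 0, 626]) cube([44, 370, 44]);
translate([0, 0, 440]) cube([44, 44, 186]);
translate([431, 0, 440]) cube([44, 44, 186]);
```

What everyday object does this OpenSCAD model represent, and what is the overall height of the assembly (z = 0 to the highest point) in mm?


A chair. The overall height is 743 mm.

A slab on four corner posts with a tall panel at the back — a chair. The seat slab sits at z = 416 with thickness 24, and the 303 mm backrest starts at the seat top, so the overall height is 416 + 24 + 303 = 743 mm.


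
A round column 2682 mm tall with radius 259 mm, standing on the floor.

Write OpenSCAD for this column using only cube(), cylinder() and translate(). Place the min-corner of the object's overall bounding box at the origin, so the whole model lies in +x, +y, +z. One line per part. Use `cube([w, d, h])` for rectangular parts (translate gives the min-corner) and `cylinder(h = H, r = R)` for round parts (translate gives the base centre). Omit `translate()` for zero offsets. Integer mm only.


translate([259, 259, 0]) cylinder(h = 2682, r = 259);


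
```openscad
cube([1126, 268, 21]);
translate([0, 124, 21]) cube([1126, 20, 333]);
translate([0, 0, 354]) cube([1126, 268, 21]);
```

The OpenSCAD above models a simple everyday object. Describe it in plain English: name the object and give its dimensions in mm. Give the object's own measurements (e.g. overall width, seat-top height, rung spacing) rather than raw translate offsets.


An I-beam lying along x, 1126 mm long. Overall section height 375 mm. Two flanges 268 mm wide (y) and 21 mm thick, one on the floor and one at the top; a web 20 mm thick runs between them, centred on the flange width.


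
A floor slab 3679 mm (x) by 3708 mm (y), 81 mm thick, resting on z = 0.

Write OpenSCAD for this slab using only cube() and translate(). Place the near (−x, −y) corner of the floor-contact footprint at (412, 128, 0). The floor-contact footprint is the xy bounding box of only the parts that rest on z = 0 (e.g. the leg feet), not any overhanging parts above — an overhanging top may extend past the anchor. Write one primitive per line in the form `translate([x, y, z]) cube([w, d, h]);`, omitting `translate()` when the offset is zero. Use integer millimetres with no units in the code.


translate([412, 128, 0]) cube([3679, 3708, 81]);


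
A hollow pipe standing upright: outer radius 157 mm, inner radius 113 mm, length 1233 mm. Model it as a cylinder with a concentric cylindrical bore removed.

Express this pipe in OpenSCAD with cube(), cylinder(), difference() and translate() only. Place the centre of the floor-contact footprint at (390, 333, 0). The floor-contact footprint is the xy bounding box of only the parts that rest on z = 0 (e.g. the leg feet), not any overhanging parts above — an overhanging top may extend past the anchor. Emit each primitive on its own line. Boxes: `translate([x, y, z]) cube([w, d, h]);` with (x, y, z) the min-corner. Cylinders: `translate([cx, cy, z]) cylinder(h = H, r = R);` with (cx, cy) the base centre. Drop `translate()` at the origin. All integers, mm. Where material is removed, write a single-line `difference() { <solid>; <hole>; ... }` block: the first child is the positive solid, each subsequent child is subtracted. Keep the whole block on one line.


difference() { translate([390, 333, 0]) cylinder(h = 1233, r = 157); translate([390, 333, 0]) cylinder(h = 1233, r = 113); }


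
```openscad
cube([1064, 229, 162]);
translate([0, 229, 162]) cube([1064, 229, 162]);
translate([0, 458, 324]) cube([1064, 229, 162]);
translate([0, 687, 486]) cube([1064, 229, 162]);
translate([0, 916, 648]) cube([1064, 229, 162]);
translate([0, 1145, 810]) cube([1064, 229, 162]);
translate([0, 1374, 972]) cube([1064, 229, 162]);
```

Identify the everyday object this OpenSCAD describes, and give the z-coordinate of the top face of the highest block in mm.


A staircase. The total rise is 1134 mm.

7 identical blocks, each offset up and back from the previous — a staircase. Each step is 162 mm tall and there are 7 of them, so the total rise is 7 × 162 = 1134 mm.


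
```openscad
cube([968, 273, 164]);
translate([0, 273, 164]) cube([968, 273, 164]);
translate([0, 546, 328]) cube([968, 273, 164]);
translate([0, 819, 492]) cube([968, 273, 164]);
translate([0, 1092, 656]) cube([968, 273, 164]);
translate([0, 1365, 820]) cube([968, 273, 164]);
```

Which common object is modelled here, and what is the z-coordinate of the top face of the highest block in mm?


A staircase. The total rise is 984 mm.

6 identical blocks, each offset up and back from the previous — a staircase. Each step is 164 mm tall and there are 6 of them, so the total rise is 6 × 164 = 984 mm.


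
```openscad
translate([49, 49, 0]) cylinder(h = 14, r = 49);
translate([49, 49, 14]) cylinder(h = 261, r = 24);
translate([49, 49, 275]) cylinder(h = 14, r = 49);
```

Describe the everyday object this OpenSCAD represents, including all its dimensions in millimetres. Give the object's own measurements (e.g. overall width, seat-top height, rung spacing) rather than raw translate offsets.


A spool: two coaxial disc flanges of radius 49 mm and thickness 14 mm, joined by a core cylinder of radius 24 mm and height 261 mm. The lower flange rests on z = 0 and the three cylinders share a vertical axis.


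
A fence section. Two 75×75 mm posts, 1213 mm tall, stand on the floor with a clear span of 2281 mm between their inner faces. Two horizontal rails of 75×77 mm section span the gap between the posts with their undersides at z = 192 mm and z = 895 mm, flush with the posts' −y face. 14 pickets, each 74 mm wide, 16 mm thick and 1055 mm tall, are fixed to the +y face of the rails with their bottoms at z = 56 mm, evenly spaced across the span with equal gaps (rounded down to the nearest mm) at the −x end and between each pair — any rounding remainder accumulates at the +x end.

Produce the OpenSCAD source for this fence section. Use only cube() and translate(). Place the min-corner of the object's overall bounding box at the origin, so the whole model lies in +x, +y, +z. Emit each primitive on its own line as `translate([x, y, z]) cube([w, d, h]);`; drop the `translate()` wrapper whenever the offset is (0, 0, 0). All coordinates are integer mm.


cube([75, 75, 1213]);
translate([2356, 0, 0]) cube([75, 75, 1213]);
translate([75, 0, 192]) cube([2281, 75, 77]);
translate([75, 0, 895]) cube([2281, 75, 77]);
translate([158, 75, 56]) cube([74, 16, 1055]);
translate([315, 75, 56]) cube([74, 16, 1055]);
translate([472, 75, 56]) cube([74, 16, 1055]);
translate([629, 75, 56]) cube([74, 16, 1055]);
translate([786, 75, 56]) cube([74, 16, 1055]);
translate([943, 75, 56]) cube([74, 16, 1055]);
translate([1100, 75, 56]) cube([74, 16, 1055]);
translate([1257, 75, 56]) cube([74, 16, 1055]);
translate([1414, 75, 56]) cube([74, 16, 1055]);
translate([1571, 75, 56]) cube([74, 16, 1055]);
translate([1728, 75, 56]) cube([74, 16, 1055]);
translate([1885, 75, 56]) cube([74, 16, 1055]);
translate([2042, 75, 56]) cube([74, 16, 1055]);
translate([2199, 75, 56]) cube([74, 16, 1055]);


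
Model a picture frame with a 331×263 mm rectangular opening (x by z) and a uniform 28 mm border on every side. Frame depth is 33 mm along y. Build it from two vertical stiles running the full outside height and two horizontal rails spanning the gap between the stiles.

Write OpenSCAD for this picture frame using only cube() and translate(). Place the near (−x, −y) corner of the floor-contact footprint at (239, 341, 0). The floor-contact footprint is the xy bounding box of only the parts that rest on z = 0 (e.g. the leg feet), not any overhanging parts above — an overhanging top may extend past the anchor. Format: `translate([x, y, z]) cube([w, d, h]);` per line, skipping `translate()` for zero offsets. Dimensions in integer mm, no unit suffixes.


translate([239, 341, 0]) cube([28, 33, 319]);
translate([598, 341, 0]) cube([28, 33, 319]);
translate([267, 341, 0]) cube([331, 33, 28]);
translate([267, 341, 291]) cube([331, 33, 28]);
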